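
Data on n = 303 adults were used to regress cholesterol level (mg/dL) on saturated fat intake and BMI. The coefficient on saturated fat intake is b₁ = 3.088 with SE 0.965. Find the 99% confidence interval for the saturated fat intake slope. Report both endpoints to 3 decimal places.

df = n − k − 1 = 303 − 2 − 1 = 300.
t* = t_{0.005, 300} = 2.592316.
Margin = t* × SE = 2.592316 × 0.965 = 2.50159.
CI: 3.088 ± 2.50159 → (0.586, 5.590).
With 99% confidence, each one-unit increase in saturated fat intake is associated with a change of between 0.586 and 5.590 mg/dL in cholesterol level, holding the other predictors fixed.

(0.586, 5.590)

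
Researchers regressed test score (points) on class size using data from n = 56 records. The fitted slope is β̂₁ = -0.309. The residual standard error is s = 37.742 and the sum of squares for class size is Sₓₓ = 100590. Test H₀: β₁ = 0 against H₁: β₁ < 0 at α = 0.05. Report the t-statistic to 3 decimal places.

t = -2.597

SE(β̂₁) = s/√Sₓₓ = 37.742/√100590 = 0.119.
t = -0.309 / 0.119 = -2.597.
df = n − 2 = 54.
One-sided p ≈ 0.0061, which is < 0.05, so reject H₀.
There is evidence that the true slope on class size is negative.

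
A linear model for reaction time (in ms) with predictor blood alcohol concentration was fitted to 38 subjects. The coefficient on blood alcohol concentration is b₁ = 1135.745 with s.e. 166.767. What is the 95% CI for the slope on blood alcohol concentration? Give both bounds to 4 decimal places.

df = n − 2 = 38 − 2 = 36.
t* = t_{0.025, 36} = 2.028094.
Margin = t* × SE = 2.028094 × 166.767 = 338.219152.
CI: 1135.745 ± 338.219152 → (797.5258, 1473.9642).
With 95% confidence, each one-unit increase in blood alcohol concentration is associated with a change of between 797.5258 and 1473.9642 ms in reaction time.

(797.5258, 1473.9642)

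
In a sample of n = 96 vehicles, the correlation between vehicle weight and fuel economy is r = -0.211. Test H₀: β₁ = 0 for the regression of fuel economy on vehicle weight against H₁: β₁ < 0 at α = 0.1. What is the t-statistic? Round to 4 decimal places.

t = r·√(n − 2)/√(1 − r²) = -0.211·√94/√0.955479 = -2.0928.
df = n − 2 = 94.
One-sided p ≈ 0.0195, which is < 0.1, so reject H₀.
There is evidence of a linear association between vehicle weight and fuel economy.

t = -2.0928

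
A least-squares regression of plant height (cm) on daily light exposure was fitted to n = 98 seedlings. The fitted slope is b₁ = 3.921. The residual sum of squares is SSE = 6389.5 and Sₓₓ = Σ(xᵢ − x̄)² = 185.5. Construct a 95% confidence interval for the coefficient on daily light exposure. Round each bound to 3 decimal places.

MSE = SSE/(n − 2) = 6389.5/96 = 66.5573.
SE(b₁) = √(MSE/Sₓₓ) = √(66.5573/185.5) = 0.598999.
df = n − 2 = 96.
t* = t_{0.025, 96} = 1.984984.
Margin = t* × SE = 1.984984 × 0.598999 = 1.18900.
CI: 3.921 ± 1.18900 → (2.732, 5.110).
With 95% confidence, each one-unit increase in daily light exposure is associated with a change of between 2.732 and 5.110 cm in plant height.

(2.732, 5.110)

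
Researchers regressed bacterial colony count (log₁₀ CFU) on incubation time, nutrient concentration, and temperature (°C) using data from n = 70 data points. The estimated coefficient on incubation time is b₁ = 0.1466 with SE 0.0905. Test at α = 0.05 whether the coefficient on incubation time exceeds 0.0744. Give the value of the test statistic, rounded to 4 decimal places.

t = 0.7978

H₀: β₁ = 0.0744 vs H₁: β₁ > 0.0744.
t = (b₁ − β₁⁰)/SE = (0.1466 − 0.0744) / 0.0905 = 0.7978.
df = n − k − 1 = 70 − 3 − 1 = 66.
One-sided p ≈ 0.2139, which is ≥ 0.05, so fail to reject H₀.
The data do not give significant evidence that the true slope on incubation time exceeds 0.0744 log₁₀ CFU per unit, holding the other predictors fixed.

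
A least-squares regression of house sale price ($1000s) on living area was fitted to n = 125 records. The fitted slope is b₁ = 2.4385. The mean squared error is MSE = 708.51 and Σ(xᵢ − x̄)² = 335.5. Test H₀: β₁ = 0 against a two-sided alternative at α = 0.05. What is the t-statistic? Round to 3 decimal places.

t = 1.678

SE(b₁) = √(MSE/Sₓₓ) = √(708.51/335.5) = 1.4532.
t = 2.4385 / 1.4532 = 1.678.
df = n − 2 = 123.
Two-sided p ≈ 0.0959, which is ≥ 0.05, so fail to reject H₀.
The data do not give significant evidence of an association between living area and house sale price.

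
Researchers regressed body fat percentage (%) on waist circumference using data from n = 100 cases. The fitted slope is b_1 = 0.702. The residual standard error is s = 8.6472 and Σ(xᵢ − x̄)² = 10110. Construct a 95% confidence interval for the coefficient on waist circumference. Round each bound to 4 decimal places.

(0.5313, 0.8727)

SE(b_1) = s/√Sₓₓ = 8.6472/√10110 = 0.0860003.
df = n − 2 = 98.
t* = t_{0.025, 98} = 1.984467.
Margin = t* × SE = 1.984467 × 0.0860003 = 0.170665.
CI: 0.702 ± 0.170665 → (0.5313, 0.8727).
With 95% confidence, each one-unit increase in waist circumference is associated with a change of between 0.5313 and 0.8727 % in body fat percentage.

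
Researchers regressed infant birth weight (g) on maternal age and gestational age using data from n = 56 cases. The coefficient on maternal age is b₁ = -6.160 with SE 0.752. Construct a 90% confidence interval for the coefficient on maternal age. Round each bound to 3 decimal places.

(-7.419, -4.901)

df = n − k − 1 = 56 − 2 − 1 = 53.
t* = t_{0.05, 53} = 1.674116.
Margin = t* × SE = 1.674116 × 0.752 = 1.25894.
CI: -6.160 ± 1.25894 → (-7.419, -4.901).
With 90% confidence, each one-unit increase in maternal age is associated with a change of between -7.419 and -4.901 g in infant birth weight, holding the other predictors fixed.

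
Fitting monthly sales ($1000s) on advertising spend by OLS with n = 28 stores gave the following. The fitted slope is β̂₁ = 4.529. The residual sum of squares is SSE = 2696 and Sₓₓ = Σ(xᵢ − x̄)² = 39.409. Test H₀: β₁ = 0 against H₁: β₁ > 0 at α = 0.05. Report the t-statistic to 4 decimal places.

MSE = SSE/(n − 2) = 2696/26 = 103.692.
SE(β̂₁) = √(MSE/Sₓₓ) = √(103.692/39.409) = 1.62209.
t = 4.529 / 1.62209 = 2.7921.
df = n − 2 = 26.
One-sided p ≈ 0.0048, which is < 0.05, so reject H₀.
There is evidence that the true slope on advertising spend is positive.

t = 2.7921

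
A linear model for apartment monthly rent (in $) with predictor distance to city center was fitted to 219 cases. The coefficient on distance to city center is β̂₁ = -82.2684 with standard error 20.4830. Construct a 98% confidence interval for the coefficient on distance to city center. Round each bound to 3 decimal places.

(-130.273, -34.263)

df = n − 2 = 219 − 2 = 217.
t* = t_{0.01, 217} = 2.343655.
Margin = t* × SE = 2.343655 × 20.4830 = 48.00508.
CI: -82.2684 ± 48.00508 → (-130.273, -34.263).
With 98% confidence, each one-unit increase in distance to city center is associated with a change of between -130.273 and -34.263 $ in apartment monthly rent.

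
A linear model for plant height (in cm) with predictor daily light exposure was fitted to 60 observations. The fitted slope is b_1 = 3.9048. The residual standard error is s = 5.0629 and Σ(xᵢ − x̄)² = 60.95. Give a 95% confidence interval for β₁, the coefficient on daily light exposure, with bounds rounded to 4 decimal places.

SE(b_1) = s/√Sₓₓ = 5.0629/√60.95 = 0.648504.
df = n − 2 = 58.
t* = t_{0.025, 58} = 2.001717.
Margin = t* × SE = 2.001717 × 0.648504 = 1.298121.
CI: 3.9048 ± 1.298121 → (2.6067, 5.2029).
With 95% confidence, each one-unit increase in daily light exposure is associated with a change of between 2.6067 and 5.2029 cm in plant height.

(2.6067, 5.2029)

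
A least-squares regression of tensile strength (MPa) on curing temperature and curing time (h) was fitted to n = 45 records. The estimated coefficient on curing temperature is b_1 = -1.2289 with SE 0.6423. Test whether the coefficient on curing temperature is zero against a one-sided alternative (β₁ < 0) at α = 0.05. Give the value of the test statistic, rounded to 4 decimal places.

H₀: β₁ = 0 vs H₁: β₁ < 0.
t = (b_1 − β₁⁰)/SE = -1.2289 / 0.6423 = -1.9133.
df = n − k − 1 = 45 − 2 − 1 = 42.
One-sided p ≈ 0.0313, which is < 0.05, so reject H₀.
There is evidence that the true slope on curing temperature is negative, holding the other predictors fixed.

t = -1.9133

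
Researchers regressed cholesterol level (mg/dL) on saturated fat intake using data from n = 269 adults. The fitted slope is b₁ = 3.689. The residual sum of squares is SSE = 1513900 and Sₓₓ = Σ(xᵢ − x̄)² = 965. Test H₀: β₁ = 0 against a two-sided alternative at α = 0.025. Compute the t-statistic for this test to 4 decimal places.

MSE = SSE/(n − 2) = 1513900/267 = 5670.04.
SE(b₁) = √(MSE/Sₓₓ) = √(5670.04/965) = 2.42398.
t = 3.689 / 2.42398 = 1.5219.
df = n − 2 = 267.
Two-sided p ≈ 0.1292, which is ≥ 0.025, so fail to reject H₀.
The data do not give significant evidence of an association between saturated fat intake and cholesterol level.

t = 1.5219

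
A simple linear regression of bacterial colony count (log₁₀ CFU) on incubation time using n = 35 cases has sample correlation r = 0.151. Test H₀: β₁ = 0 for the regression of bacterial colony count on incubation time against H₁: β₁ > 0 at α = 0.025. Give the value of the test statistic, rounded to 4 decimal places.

t = r·√(n − 2)/√(1 − r²) = 0.151·√33/√0.977199 = 0.8775.
df = n − 2 = 33.
One-sided p ≈ 0.1933, which is ≥ 0.025, so fail to reject H₀.
The data do not give significant evidence of a linear association between incubation time and bacterial colony count.

t = 0.8775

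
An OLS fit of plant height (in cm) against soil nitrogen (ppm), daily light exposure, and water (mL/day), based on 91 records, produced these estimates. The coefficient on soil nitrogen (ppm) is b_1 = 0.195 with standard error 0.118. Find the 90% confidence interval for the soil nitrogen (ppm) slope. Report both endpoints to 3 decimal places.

df = n − k − 1 = 91 − 3 − 1 = 87.
t* = t_{0.05, 87} = 1.662557.
Margin = t* × SE = 1.662557 × 0.118 = 0.19618.
CI: 0.195 ± 0.19618 → (-0.001, 0.391).
With 90% confidence, each one-unit increase in soil nitrogen (ppm) is associated with a change of between -0.001 and 0.391 cm in plant height, holding the other predictors fixed.

(-0.001, 0.391)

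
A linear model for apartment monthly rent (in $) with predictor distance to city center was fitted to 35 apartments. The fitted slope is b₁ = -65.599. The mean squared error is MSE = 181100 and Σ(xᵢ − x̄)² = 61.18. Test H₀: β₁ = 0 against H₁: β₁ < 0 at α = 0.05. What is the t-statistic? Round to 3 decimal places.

t = -1.206

SE(b₁) = √(MSE/Sₓₓ) = √(181100/61.18) = 54.407.
t = -65.599 / 54.407 = -1.206.
df = n − 2 = 33.
One-sided p ≈ 0.1183, which is ≥ 0.05, so fail to reject H₀.
The data do not give significant evidence that the true slope on distance to city center is negative.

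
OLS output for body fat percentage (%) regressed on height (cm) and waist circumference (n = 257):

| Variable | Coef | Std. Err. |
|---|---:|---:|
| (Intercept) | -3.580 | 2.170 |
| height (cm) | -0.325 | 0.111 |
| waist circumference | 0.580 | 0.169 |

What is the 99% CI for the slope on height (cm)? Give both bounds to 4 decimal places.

(-0.6131, -0.0369)

Read off: b = -0.325, SE = 0.111 for height (cm).
df = n − k − 1 = 257 − 2 − 1 = 254.
t* = t_{0.005, 254} = 2.595323.
Margin = t* × SE = 2.595323 × 0.111 = 0.288081.
CI: -0.325 ± 0.288081 → (-0.6131, -0.0369).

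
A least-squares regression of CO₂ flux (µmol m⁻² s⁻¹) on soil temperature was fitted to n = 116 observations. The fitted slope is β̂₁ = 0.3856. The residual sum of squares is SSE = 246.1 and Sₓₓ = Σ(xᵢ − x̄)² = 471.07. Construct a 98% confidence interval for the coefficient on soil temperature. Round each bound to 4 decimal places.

MSE = SSE/(n − 2) = 246.1/114 = 2.15877.
SE(β̂₁) = √(MSE/Sₓₓ) = √(2.15877/471.07) = 0.0676956.
df = n − 2 = 114.
t* = t_{0.01, 114} = 2.359504.
Margin = t* × SE = 2.359504 × 0.0676956 = 0.159728.
CI: 0.3856 ± 0.159728 → (0.2259, 0.5453).
With 98% confidence, each one-unit increase in soil temperature is associated with a change of between 0.2259 and 0.5453 µmol m⁻² s⁻¹ in CO₂ flux.

(0.2259, 0.5453)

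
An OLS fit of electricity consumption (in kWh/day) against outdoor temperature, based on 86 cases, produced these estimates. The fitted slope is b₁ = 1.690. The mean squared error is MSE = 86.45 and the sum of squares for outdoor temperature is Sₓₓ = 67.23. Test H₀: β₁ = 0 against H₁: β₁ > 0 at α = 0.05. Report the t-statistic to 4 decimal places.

SE(b₁) = √(MSE/Sₓₓ) = √(86.45/67.23) = 1.13397.
t = 1.690 / 1.13397 = 1.4903.
df = n − 2 = 84.
One-sided p ≈ 0.0699, which is ≥ 0.05, so fail to reject H₀.
The data do not give significant evidence that the true slope on outdoor temperature is positive.

t = 1.4903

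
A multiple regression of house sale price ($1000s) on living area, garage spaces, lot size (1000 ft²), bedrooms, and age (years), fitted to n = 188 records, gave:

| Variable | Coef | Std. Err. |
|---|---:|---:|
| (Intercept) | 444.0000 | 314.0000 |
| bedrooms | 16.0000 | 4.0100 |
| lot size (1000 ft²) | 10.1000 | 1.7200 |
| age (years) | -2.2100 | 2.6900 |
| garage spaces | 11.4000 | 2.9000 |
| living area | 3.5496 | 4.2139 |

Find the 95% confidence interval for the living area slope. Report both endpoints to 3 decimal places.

(-4.765, 11.864)

Read off: b = 3.5496, SE = 4.2139 for living area.
df = n − k − 1 = 188 − 5 − 1 = 182.
t* = t_{0.025, 182} = 1.973084.
Margin = t* × SE = 1.973084 × 4.2139 = 8.31438.
CI: 3.5496 ± 8.31438 → (-4.765, 11.864).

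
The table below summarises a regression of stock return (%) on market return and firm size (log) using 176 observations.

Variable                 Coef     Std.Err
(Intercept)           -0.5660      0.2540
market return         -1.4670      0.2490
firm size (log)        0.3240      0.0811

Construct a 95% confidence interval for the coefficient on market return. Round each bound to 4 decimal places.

Read off: b = -1.4670, SE = 0.2490 for market return.
df = n − k − 1 = 176 − 2 − 1 = 173.
t* = t_{0.025, 173} = 1.973771.
Margin = t* × SE = 1.973771 × 0.2490 = 0.491469.
CI: -1.4670 ± 0.491469 → (-1.9585, -0.9755).

(-1.9585, -0.9755)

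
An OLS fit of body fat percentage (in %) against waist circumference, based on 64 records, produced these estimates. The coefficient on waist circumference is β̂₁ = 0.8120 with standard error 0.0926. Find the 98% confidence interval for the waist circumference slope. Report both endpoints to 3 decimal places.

(0.591, 1.033)

df = n − 2 = 64 − 2 = 62.
t* = t_{0.01, 62} = 2.388011.
Margin = t* × SE = 2.388011 × 0.0926 = 0.22113.
CI: 0.8120 ± 0.22113 → (0.591, 1.033).
With 98% confidence, each one-unit increase in waist circumference is associated with a change of between 0.591 and 1.033 % in body fat percentage.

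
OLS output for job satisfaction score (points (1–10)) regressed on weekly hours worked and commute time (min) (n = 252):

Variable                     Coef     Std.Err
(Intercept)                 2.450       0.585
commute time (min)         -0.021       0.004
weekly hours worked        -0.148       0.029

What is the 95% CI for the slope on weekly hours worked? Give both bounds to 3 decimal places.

(-0.205, -0.091)

Read off: b = -0.148, SE = 0.029 for weekly hours worked.
df = n − k − 1 = 252 − 2 − 1 = 249.
t* = t_{0.025, 249} = 1.969537.
Margin = t* × SE = 1.969537 × 0.029 = 0.05712.
CI: -0.148 ± 0.05712 → (-0.205, -0.091).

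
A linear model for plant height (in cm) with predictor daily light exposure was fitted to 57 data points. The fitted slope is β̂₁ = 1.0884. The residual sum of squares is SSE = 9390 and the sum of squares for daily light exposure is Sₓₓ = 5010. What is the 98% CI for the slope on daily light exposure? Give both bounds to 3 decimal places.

MSE = SSE/(n − 2) = 9390/55 = 170.727.
SE(β̂₁) = √(MSE/Sₓₓ) = √(170.727/5010) = 0.1846.
df = n − 2 = 55.
t* = t_{0.01, 55} = 2.396081.
Margin = t* × SE = 2.396081 × 0.1846 = 0.44232.
CI: 1.0884 ± 0.44232 → (0.646, 1.531).
With 98% confidence, each one-unit increase in daily light exposure is associated with a change of between 0.646 and 1.531 cm in plant height.

(0.646, 1.531)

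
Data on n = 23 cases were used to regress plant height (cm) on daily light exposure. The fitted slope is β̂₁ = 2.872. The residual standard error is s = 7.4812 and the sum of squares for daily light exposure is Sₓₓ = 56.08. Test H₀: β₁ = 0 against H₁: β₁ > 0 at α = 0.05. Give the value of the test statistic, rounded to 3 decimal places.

SE(β̂₁) = s/√Sₓₓ = 7.4812/√56.08 = 0.999004.
t = 2.872 / 0.999004 = 2.875.
df = n − 2 = 21.
One-sided p ≈ 0.0045, which is < 0.05, so reject H₀.
There is evidence that the true slope on daily light exposure is positive.

t = 2.875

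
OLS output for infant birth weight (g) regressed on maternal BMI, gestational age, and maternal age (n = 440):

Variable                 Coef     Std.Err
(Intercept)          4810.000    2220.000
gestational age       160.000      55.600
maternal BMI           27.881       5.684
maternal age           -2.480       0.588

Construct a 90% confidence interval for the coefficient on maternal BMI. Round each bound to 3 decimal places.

Read off: b = 27.881, SE = 5.684 for maternal BMI.
df = n − k − 1 = 440 − 3 − 1 = 436.
t* = t_{0.05, 436} = 1.648356.
Margin = t* × SE = 1.648356 × 5.684 = 9.36926.
CI: 27.881 ± 9.36926 → (18.512, 37.250).

(18.512, 37.250)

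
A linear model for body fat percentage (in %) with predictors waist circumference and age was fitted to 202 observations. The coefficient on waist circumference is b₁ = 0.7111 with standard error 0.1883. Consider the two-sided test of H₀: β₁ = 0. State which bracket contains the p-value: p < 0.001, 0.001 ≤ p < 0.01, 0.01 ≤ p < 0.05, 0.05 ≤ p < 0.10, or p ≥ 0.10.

p < 0.001

t = 0.7111 / 0.1883 = 3.776.
df = n − k − 1 = 202 − 2 − 1 = 199.
Two-sided p = 2·P(T_{199} > |t|) ≈ 0.0002.
So p < 0.001.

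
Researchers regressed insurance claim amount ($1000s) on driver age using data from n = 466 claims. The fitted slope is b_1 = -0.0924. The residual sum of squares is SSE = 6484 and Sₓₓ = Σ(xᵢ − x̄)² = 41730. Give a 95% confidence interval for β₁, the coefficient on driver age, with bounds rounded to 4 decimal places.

MSE = SSE/(n − 2) = 6484/464 = 13.9741.
SE(b_1) = √(MSE/Sₓₓ) = √(13.9741/41730) = 0.0182995.
df = n − 2 = 464.
t* = t_{0.025, 464} = 1.96509.
Margin = t* × SE = 1.96509 × 0.0182995 = 0.035960.
CI: -0.0924 ± 0.035960 → (-0.1284, -0.0564).
With 95% confidence, each one-unit increase in driver age is associated with a change of between -0.1284 and -0.0564 $1000s in insurance claim amount.

(-0.1284, -0.0564)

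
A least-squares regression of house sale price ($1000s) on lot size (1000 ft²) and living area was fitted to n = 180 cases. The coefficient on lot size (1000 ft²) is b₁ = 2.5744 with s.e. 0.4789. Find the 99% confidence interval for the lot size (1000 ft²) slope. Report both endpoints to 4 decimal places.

(1.3274, 3.8214)

df = n − k − 1 = 180 − 2 − 1 = 177.
t* = t_{0.005, 177} = 2.603891.
Margin = t* × SE = 2.603891 × 0.4789 = 1.247003.
CI: 2.5744 ± 1.247003 → (1.3274, 3.8214).
With 99% confidence, each one-unit increase in lot size (1000 ft²) is associated with a change of between 1.3274 and 3.8214 $1000s in house sale price, holding the other predictors fixed.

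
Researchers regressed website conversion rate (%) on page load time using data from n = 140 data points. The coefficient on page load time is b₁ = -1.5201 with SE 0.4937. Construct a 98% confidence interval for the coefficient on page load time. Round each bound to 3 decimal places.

(-2.682, -0.358)

df = n − 2 = 140 − 2 = 138.
t* = t_{0.01, 138} = 2.353673.
Margin = t* × SE = 2.353673 × 0.4937 = 1.16201.
CI: -1.5201 ± 1.16201 → (-2.682, -0.358).
With 98% confidence, each one-unit increase in page load time is associated with a change of between -2.682 and -0.358 % in website conversion rate.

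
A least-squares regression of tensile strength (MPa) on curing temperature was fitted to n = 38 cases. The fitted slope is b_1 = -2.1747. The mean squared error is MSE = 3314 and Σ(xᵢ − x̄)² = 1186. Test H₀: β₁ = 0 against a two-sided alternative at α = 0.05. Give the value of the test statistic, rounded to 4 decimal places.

SE(b_1) = √(MSE/Sₓₓ) = √(3314/1186) = 1.67161.
t = -2.1747 / 1.67161 = -1.3010.
df = n − 2 = 36.
Two-sided p ≈ 0.2015, which is ≥ 0.05, so fail to reject H₀.
The data do not give significant evidence of an association between curing temperature and tensile strength.

t = -1.3010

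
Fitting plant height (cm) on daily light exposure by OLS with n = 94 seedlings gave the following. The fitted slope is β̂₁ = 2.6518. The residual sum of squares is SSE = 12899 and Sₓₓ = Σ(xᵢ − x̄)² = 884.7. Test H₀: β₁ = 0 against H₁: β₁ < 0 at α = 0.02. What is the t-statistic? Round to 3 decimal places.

MSE = SSE/(n − 2) = 12899/92 = 140.207.
SE(β̂₁) = √(MSE/Sₓₓ) = √(140.207/884.7) = 0.398094.
t = 2.6518 / 0.398094 = 6.661.
df = n − 2 = 92.
One-sided p ≈ 1.0000, which is ≥ 0.02, so fail to reject H₀.
The data do not give significant evidence that the true slope on daily light exposure is negative.

t = 6.661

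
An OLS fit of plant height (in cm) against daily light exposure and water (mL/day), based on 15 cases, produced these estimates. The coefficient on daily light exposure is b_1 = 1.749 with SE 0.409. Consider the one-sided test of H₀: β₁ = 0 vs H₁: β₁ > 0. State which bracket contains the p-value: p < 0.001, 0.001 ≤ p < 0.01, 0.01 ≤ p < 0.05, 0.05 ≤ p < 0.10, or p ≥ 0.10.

t = 1.749 / 0.409 = 4.276.
df = n − k − 1 = 15 − 2 − 1 = 12.
One-sided p = P(T_{12} > t) ≈ 0.0005.
So p < 0.001.

p < 0.001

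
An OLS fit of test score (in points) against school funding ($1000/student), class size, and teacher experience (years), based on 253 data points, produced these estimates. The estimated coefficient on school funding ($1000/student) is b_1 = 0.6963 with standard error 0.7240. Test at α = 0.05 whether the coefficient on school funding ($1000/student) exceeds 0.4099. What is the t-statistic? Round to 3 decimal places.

t = 0.396

H₀: β₁ = 0.4099 vs H₁: β₁ > 0.4099.
t = (b_1 − β₁⁰)/SE = (0.6963 − 0.4099) / 0.7240 = 0.396.
df = n − k − 1 = 253 − 3 − 1 = 249.
One-sided p ≈ 0.3464, which is ≥ 0.05, so fail to reject H₀.
The data do not give significant evidence that the true slope on school funding ($1000/student) exceeds 0.4099 points per unit, holding the other predictors fixed.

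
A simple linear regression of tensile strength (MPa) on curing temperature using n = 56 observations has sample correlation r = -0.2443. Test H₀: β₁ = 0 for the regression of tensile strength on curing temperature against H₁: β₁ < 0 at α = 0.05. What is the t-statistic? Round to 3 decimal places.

t = r·√(n − 2)/√(1 − r²) = -0.2443·√54/√0.940318 = -1.851.
df = n − 2 = 54.
One-sided p ≈ 0.0348, which is < 0.05, so reject H₀.
There is evidence of a linear association between curing temperature and tensile strength.

t = -1.851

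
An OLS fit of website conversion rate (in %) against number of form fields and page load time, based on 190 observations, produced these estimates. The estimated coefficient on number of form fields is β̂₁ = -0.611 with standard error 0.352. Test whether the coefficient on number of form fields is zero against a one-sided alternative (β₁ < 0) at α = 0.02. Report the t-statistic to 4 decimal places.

H₀: β₁ = 0 vs H₁: β₁ < 0.
t = (β̂₁ − β₁⁰)/SE = -0.611 / 0.352 = -1.7358.
df = n − k − 1 = 190 − 2 − 1 = 187.
One-sided p ≈ 0.0421, which is ≥ 0.02, so fail to reject H₀.
The data do not give significant evidence that the true slope on number of form fields is negative, holding the other predictors fixed.

t = -1.7358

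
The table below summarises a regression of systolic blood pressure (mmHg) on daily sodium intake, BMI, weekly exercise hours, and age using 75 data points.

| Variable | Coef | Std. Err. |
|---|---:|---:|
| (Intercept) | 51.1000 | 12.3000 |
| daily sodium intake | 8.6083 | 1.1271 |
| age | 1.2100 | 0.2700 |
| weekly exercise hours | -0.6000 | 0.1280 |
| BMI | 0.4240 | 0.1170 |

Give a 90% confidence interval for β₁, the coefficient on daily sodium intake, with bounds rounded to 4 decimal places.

(6.7295, 10.4871)

Read off: b = 8.6083, SE = 1.1271 for daily sodium intake.
df = n − k − 1 = 75 − 4 − 1 = 70.
t* = t_{0.05, 70} = 1.666914.
Margin = t* × SE = 1.666914 × 1.1271 = 1.878779.
CI: 8.6083 ± 1.878779 → (6.7295, 10.4871).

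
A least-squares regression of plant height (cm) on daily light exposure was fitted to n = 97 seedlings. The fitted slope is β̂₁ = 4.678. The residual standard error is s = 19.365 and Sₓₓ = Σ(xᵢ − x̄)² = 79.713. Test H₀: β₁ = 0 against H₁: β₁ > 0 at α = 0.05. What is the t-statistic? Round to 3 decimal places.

SE(β̂₁) = s/√Sₓₓ = 19.365/√79.713 = 2.16897.
t = 4.678 / 2.16897 = 2.157.
df = n − 2 = 95.
One-sided p ≈ 0.0168, which is < 0.05, so reject H₀.
There is evidence that the true slope on daily light exposure is positive.

t = 2.157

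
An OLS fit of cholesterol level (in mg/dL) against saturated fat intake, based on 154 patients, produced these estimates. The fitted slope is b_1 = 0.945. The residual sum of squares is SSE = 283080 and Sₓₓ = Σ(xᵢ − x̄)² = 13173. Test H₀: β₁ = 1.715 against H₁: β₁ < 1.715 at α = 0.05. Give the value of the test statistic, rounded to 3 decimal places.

MSE = SSE/(n − 2) = 283080/152 = 1862.37.
SE(b_1) = √(MSE/Sₓₓ) = √(1862.37/13173) = 0.376002.
t = (0.945 − 1.715) / 0.376002 = -2.048.
df = n − 2 = 152.
One-sided p ≈ 0.0211, which is < 0.05, so reject H₀.
There is evidence that the true slope on saturated fat intake is below 1.715 mg/dL per unit.

t = -2.048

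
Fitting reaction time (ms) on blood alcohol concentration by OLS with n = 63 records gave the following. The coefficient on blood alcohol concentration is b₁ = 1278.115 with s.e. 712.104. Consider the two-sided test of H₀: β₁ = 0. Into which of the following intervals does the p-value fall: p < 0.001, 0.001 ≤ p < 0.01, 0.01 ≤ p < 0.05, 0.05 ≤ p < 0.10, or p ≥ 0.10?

t = 1278.115 / 712.104 = 1.795.
df = n − 2 = 63 − 2 = 61.
Two-sided p = 2·P(T_{61} > |t|) ≈ 0.0776.
So 0.05 ≤ p < 0.10.

0.05 ≤ p < 0.10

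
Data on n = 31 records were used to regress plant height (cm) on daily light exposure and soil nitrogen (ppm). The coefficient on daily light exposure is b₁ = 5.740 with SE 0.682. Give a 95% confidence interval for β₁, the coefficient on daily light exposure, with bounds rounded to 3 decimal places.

df = n − k − 1 = 31 − 2 − 1 = 28.
t* = t_{0.025, 28} = 2.048407.
Margin = t* × SE = 2.048407 × 0.682 = 1.39701.
CI: 5.740 ± 1.39701 → (4.343, 7.137).
With 95% confidence, each one-unit increase in daily light exposure is associated with a change of between 4.343 and 7.137 cm in plant height, holding the other predictors fixed.

(4.343, 7.137)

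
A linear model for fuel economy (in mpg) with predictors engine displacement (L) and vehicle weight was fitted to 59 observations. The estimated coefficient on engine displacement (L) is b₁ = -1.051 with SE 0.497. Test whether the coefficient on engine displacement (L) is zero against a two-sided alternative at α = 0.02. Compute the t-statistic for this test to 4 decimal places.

H₀: β₁ = 0 vs H₁: β₁ ≠ 0.
t = (b₁ − β₁⁰)/SE = -1.051 / 0.497 = -2.1147.
df = n − k − 1 = 59 − 2 − 1 = 56.
Two-sided p ≈ 0.0389, which is ≥ 0.02, so fail to reject H₀.
The data do not give significant evidence of an association between engine displacement (L) and fuel economy, after adjusting for the other predictors.

t = -2.1147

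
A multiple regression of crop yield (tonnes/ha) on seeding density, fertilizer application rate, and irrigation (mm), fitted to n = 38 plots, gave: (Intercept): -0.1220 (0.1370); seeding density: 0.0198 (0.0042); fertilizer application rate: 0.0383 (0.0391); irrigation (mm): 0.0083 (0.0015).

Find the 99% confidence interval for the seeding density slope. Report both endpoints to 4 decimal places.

(0.0083, 0.0313)

Read off: b = 0.0198, SE = 0.0042 for seeding density.
df = n − k − 1 = 38 − 3 − 1 = 34.
t* = t_{0.005, 34} = 2.728394.
Margin = t* × SE = 2.728394 × 0.0042 = 0.011459.
CI: 0.0198 ± 0.011459 → (0.0083, 0.0313).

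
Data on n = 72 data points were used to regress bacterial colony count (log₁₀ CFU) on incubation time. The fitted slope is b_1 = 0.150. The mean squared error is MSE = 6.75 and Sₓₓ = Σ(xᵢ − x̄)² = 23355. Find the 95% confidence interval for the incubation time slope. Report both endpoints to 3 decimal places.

SE(b_1) = √(MSE/Sₓₓ) = √(6.75/23355) = 0.0170005.
df = n − 2 = 70.
t* = t_{0.025, 70} = 1.994437.
Margin = t* × SE = 1.994437 × 0.0170005 = 0.03391.
CI: 0.150 ± 0.03391 → (0.116, 0.184).
With 95% confidence, each one-unit increase in incubation time is associated with a change of between 0.116 and 0.184 log₁₀ CFU in bacterial colony count.

(0.116, 0.184)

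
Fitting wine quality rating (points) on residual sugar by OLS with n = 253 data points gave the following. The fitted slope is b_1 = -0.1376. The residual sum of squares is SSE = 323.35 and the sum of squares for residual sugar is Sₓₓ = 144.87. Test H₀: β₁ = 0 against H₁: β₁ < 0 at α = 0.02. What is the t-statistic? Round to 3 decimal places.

t = -1.459

MSE = SSE/(n − 2) = 323.35/251 = 1.28825.
SE(b_1) = √(MSE/Sₓₓ) = √(1.28825/144.87) = 0.0942997.
t = -0.1376 / 0.0942997 = -1.459.
df = n − 2 = 251.
One-sided p ≈ 0.0729, which is ≥ 0.02, so fail to reject H₀.
The data do not give significant evidence that the true slope on residual sugar is negative.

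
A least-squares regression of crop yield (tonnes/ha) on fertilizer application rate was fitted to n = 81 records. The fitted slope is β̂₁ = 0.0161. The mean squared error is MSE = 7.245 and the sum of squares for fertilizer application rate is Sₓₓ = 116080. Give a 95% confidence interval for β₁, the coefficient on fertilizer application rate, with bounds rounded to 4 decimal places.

(0.0004, 0.0318)

SE(β̂₁) = √(MSE/Sₓₓ) = √(7.245/116080) = 0.00790024.
df = n − 2 = 79.
t* = t_{0.025, 79} = 1.99045.
Margin = t* × SE = 1.99045 × 0.00790024 = 0.015725.
CI: 0.0161 ± 0.015725 → (0.0004, 0.0318).
With 95% confidence, each one-unit increase in fertilizer application rate is associated with a change of between 0.0004 and 0.0318 tonnes/ha in crop yield.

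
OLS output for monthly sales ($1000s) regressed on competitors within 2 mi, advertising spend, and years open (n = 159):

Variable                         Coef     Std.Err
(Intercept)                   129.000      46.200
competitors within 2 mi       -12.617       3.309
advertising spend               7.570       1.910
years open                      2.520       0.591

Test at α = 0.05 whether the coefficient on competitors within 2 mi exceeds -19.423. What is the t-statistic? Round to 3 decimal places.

t = 2.057

Read off: b = -12.617, SE = 3.309 for competitors within 2 mi.
H₀: β₁ = -19.423 vs H₁: β₁ > -19.423.
t = (-12.617 − (-19.423)) / 3.309 = 2.057.
df = n − k − 1 = 159 − 3 − 1 = 155.
One-sided p ≈ 0.0207, which is < 0.05, so reject H₀.
There is evidence that the true slope on competitors within 2 mi exceeds -19.423 $1000s per unit, holding the other predictors fixed.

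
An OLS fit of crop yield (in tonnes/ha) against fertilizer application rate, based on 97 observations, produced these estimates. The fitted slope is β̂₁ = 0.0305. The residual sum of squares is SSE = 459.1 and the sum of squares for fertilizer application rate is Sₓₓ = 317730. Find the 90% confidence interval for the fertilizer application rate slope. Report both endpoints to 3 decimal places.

(0.024, 0.037)

MSE = SSE/(n − 2) = 459.1/95 = 4.83263.
SE(β̂₁) = √(MSE/Sₓₓ) = √(4.83263/317730) = 0.00389998.
df = n − 2 = 95.
t* = t_{0.05, 95} = 1.661052.
Margin = t* × SE = 1.661052 × 0.00389998 = 0.00648.
CI: 0.0305 ± 0.00648 → (0.024, 0.037).
With 90% confidence, each one-unit increase in fertilizer application rate is associated with a change of between 0.024 and 0.037 tonnes/ha in crop yield.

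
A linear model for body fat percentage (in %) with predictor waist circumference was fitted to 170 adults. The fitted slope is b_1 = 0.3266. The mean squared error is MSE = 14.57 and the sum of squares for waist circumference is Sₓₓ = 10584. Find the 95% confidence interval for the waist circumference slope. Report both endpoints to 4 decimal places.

SE(b_1) = √(MSE/Sₓₓ) = √(14.57/10584) = 0.0371026.
df = n − 2 = 168.
t* = t_{0.025, 168} = 1.974185.
Margin = t* × SE = 1.974185 × 0.0371026 = 0.073247.
CI: 0.3266 ± 0.073247 → (0.2534, 0.3998).
With 95% confidence, each one-unit increase in waist circumference is associated with a change of between 0.2534 and 0.3998 % in body fat percentage.

(0.2534, 0.3998)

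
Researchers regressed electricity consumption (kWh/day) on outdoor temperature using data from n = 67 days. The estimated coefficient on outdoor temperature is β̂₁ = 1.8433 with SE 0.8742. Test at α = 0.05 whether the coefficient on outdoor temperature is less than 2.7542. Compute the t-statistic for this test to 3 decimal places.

H₀: β₁ = 2.7542 vs H₁: β₁ < 2.7542.
t = (β̂₁ − β₁⁰)/SE = (1.8433 − 2.7542) / 0.8742 = -1.042.
df = n − 2 = 67 − 2 = 65.
One-sided p ≈ 0.1506, which is ≥ 0.05, so fail to reject H₀.
The data do not give significant evidence that the true slope on outdoor temperature is below 2.7542 kWh/day per unit.

t = -1.042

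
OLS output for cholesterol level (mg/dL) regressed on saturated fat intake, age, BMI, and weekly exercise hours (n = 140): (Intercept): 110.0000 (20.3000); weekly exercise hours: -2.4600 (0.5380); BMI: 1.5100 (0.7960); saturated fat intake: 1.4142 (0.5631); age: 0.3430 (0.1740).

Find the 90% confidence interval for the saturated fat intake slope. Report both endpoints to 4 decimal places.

(0.4816, 2.3468)

Read off: b = 1.4142, SE = 0.5631 for saturated fat intake.
df = n − k − 1 = 140 − 4 − 1 = 135.
t* = t_{0.05, 135} = 1.656219.
Margin = t* × SE = 1.656219 × 0.5631 = 0.932617.
CI: 1.4142 ± 0.932617 → (0.4816, 2.3468).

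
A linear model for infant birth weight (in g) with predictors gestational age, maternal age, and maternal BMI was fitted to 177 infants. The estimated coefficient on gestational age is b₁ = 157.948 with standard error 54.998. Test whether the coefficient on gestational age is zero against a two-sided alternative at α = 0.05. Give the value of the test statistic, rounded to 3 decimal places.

H₀: β₁ = 0 vs H₁: β₁ ≠ 0.
t = (b₁ − β₁⁰)/SE = 157.948 / 54.998 = 2.872.
df = n − k − 1 = 177 − 3 − 1 = 173.
Two-sided p ≈ 0.0046, which is < 0.05, so reject H₀.
There is evidence that gestational age is associated with infant birth weight, holding the other predictors fixed.

t = 2.872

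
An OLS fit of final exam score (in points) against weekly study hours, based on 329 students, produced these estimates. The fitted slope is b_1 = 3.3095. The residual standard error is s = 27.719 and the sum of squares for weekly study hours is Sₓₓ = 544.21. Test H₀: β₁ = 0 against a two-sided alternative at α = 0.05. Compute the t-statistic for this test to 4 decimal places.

t = 2.7853

SE(b_1) = s/√Sₓₓ = 27.719/√544.21 = 1.18821.
t = 3.3095 / 1.18821 = 2.7853.
df = n − 2 = 327.
Two-sided p ≈ 0.0057, which is < 0.05, so reject H₀.
There is evidence that weekly study hours is associated with final exam score.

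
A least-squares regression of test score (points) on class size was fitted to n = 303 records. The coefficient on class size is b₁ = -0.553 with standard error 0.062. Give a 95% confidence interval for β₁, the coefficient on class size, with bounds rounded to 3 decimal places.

(-0.675, -0.431)

df = n − 2 = 303 − 2 = 301.
t* = t_{0.025, 301} = 1.967877.
Margin = t* × SE = 1.967877 × 0.062 = 0.12201.
CI: -0.553 ± 0.12201 → (-0.675, -0.431).
With 95% confidence, each one-unit increase in class size is associated with a change of between -0.675 and -0.431 points in test score.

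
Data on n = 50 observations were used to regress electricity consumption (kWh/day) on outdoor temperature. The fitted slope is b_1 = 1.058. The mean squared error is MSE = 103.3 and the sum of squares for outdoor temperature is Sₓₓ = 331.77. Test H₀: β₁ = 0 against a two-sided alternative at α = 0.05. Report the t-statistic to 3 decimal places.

SE(b_1) = √(MSE/Sₓₓ) = √(103.3/331.77) = 0.557997.
t = 1.058 / 0.557997 = 1.896.
df = n − 2 = 48.
Two-sided p ≈ 0.0640, which is ≥ 0.05, so fail to reject H₀.
The data do not give significant evidence of an association between outdoor temperature and electricity consumption.

t = 1.896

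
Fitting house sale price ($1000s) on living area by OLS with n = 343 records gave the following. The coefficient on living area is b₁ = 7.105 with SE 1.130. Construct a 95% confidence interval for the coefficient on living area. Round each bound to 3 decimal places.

df = n − 2 = 343 − 2 = 341.
t* = t_{0.025, 341} = 1.966945.
Margin = t* × SE = 1.966945 × 1.130 = 2.22265.
CI: 7.105 ± 2.22265 → (4.882, 9.328).
With 95% confidence, each one-unit increase in living area is associated with a change of between 4.882 and 9.328 $1000s in house sale price.

(4.882, 9.328)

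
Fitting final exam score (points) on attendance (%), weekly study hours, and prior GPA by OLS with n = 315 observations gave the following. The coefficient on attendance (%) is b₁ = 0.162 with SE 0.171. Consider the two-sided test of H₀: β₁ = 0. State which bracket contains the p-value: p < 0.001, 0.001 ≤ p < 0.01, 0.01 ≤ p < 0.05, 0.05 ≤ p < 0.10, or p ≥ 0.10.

p ≥ 0.10

t = 0.162 / 0.171 = 0.947.
df = n − k − 1 = 315 − 3 − 1 = 311.
Two-sided p = 2·P(T_{311} > |t|) ≈ 0.3442.
So p ≥ 0.10.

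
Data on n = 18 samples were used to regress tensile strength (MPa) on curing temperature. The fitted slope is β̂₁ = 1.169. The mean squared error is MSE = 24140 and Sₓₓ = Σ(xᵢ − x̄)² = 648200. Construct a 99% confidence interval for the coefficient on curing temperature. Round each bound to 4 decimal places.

(0.6053, 1.7327)

SE(β̂₁) = √(MSE/Sₓₓ) = √(24140/648200) = 0.192981.
df = n − 2 = 16.
t* = t_{0.005, 16} = 2.920782.
Margin = t* × SE = 2.920782 × 0.192981 = 0.563655.
CI: 1.169 ± 0.563655 → (0.6053, 1.7327).
With 99% confidence, each one-unit increase in curing temperature is associated with a change of between 0.6053 and 1.7327 MPa in tensile strength.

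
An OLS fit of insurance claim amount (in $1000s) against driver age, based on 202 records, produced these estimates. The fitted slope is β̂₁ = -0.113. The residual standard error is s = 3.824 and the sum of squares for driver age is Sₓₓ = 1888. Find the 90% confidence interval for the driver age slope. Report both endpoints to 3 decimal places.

SE(β̂₁) = s/√Sₓₓ = 3.824/√1888 = 0.0880069.
df = n − 2 = 200.
t* = t_{0.05, 200} = 1.652508.
Margin = t* × SE = 1.652508 × 0.0880069 = 0.14543.
CI: -0.113 ± 0.14543 → (-0.258, 0.032).
With 90% confidence, each one-unit increase in driver age is associated with a change of between -0.258 and 0.032 $1000s in insurance claim amount.

(-0.258, 0.032)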